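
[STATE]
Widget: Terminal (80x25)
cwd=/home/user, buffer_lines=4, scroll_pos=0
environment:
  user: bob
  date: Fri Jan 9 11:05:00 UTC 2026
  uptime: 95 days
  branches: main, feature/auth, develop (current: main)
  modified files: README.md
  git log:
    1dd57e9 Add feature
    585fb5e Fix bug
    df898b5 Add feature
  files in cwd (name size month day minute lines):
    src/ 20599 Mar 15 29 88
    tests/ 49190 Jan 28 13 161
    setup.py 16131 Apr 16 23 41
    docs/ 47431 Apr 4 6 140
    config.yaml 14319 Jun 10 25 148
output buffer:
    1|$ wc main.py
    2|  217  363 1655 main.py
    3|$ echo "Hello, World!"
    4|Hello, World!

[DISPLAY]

$ wc main.py                                                                    
  217  363 1655 main.py                                                         
$ echo "Hello, World!"                                                          
Hello, World!                                                                   
$ █                                                                             
                                                                                
                                                                                
                                                                                
                                                                                
                                                                                
                                                                                
                                                                                
                                                                                
                                                                                
                                                                                
                                                                                
                                                                                
                                                                                
                                                                                
                                                                                
                                                                                
                                                                                
                                                                                
                                                                                
                                                                                


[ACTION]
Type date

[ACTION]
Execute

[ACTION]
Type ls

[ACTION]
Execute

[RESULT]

$ wc main.py                                                                    
  217  363 1655 main.py                                                         
$ echo "Hello, World!"                                                          
Hello, World!                                                                   
$ date                                                                          
Fri Jan 9 11:05:00 UTC 2026                                                     
$ ls                                                                            
src/  tests/  setup.py  docs/  config.yaml                                      
$ █                                                                             
                                                                                
                                                                                
                                                                                
                                                                                
                                                                                
                                                                                
                                                                                
                                                                                
                                                                                
                                                                                
                                                                                
                                                                                
                                                                                
                                                                                
                                                                                
                                                                                


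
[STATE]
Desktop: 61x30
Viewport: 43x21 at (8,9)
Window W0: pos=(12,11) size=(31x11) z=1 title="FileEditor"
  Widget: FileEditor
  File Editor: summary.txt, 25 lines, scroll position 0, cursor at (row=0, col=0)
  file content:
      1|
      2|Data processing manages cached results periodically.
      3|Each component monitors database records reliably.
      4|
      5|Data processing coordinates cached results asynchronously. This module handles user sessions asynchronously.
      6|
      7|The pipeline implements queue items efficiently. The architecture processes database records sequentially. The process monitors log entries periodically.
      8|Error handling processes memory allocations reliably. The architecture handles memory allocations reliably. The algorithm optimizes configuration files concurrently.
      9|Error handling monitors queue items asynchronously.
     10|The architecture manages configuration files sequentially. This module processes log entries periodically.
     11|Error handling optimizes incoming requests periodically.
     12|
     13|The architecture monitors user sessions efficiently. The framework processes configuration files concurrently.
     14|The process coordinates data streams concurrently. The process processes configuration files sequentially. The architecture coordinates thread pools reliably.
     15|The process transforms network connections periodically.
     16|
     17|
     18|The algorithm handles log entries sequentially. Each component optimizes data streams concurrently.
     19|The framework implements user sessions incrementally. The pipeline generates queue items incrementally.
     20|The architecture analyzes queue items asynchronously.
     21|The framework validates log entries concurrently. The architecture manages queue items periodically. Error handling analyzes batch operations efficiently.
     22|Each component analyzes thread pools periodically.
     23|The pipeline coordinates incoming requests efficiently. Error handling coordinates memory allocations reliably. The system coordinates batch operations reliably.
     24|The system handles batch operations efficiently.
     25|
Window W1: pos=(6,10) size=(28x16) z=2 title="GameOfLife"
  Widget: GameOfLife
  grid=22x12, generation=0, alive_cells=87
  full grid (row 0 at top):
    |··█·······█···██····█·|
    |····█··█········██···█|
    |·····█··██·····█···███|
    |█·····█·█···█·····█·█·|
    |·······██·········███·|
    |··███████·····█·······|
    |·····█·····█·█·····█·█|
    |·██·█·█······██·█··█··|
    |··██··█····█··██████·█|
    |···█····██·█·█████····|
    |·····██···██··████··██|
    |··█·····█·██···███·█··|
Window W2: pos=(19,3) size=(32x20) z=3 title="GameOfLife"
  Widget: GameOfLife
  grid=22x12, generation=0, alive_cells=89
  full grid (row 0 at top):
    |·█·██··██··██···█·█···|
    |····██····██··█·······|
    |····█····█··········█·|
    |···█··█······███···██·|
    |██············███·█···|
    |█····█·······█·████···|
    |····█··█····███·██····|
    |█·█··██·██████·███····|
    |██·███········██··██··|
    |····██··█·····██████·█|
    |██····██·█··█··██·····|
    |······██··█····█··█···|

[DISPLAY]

           ┃····█····█··········█·        ┃
━━━━━━━━━━━┃···█··█······███···██·        ┃
GameOfLife ┃██············███·█···        ┃
───────────┃█····█·······█·████···        ┃
en: 0      ┃····█··█····███·██····        ┃
·█·······█·┃█·█··██·██████·███····        ┃
···█··█····┃██·███········██··██··        ┃
····█··██··┃····██··█·····██████·█        ┃
·····█·█···┃██····██·█··█··██·····        ┃
······██···┃······██··█····█··█···        ┃
·███████···┃                              ┃
····█·····█┃                              ┃
██·█·█·····┃                              ┃
·██··█····█┗━━━━━━━━━━━━━━━━━━━━━━━━━━━━━━┛
··█····██·█·█████····    ┃                 
····██···██··████··██    ┃                 
━━━━━━━━━━━━━━━━━━━━━━━━━┛                 
                                           
                                           
                                           
                                           


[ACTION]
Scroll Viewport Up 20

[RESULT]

                                           
                                           
                                           
           ┏━━━━━━━━━━━━━━━━━━━━━━━━━━━━━━┓
           ┃ GameOfLife                   ┃
           ┠──────────────────────────────┨
           ┃Gen: 0                        ┃
           ┃·█·██··██··██···█·█···        ┃
           ┃····██····██··█·······        ┃
           ┃····█····█··········█·        ┃
━━━━━━━━━━━┃···█··█······███···██·        ┃
GameOfLife ┃██············███·█···        ┃
───────────┃█····█·······█·████···        ┃
en: 0      ┃····█··█····███·██····        ┃
·█·······█·┃█·█··██·██████·███····        ┃
···█··█····┃██·███········██··██··        ┃
····█··██··┃····██··█·····██████·█        ┃
·····█·█···┃██····██·█··█··██·····        ┃
······██···┃······██··█····█··█···        ┃
·███████···┃                              ┃
····█·····█┃                              ┃


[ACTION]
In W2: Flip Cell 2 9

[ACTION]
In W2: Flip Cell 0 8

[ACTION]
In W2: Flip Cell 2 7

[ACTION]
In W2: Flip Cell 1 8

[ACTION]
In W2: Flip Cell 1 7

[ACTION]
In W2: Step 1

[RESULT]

                                           
                                           
                                           
           ┏━━━━━━━━━━━━━━━━━━━━━━━━━━━━━━┓
           ┃ GameOfLife                   ┃
           ┠──────────────────────────────┨
           ┃Gen: 1                        ┃
           ┃···██████·███·········        ┃
           ┃·····█·██·███·········        ┃
           ┃···██··██····█·█···██·        ┃
━━━━━━━━━━━┃·············█··█··██·        ┃
GameOfLife ┃██················█···        ┃
───────────┃██··········█·····█···        ┃
en: 0      ┃·█··█··████···········        ┃
·█·······█·┃█·█···██████··········        ┃
···█··█····┃████···██·███······██·        ┃
····█··██··┃··██···██····█·····██·        ┃
·····█·█···┃·········█·········█··        ┃
······██···┃······███······██·····        ┃
·███████···┃                              ┃
····█·····█┃                              ┃


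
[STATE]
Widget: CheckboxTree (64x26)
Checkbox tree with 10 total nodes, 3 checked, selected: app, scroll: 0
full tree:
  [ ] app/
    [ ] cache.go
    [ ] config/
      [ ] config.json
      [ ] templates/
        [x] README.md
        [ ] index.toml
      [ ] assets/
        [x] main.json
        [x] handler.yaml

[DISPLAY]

>[-] app/                                                       
   [ ] cache.go                                                 
   [-] config/                                                  
     [ ] config.json                                            
     [-] templates/                                             
       [x] README.md                                            
       [ ] index.toml                                           
     [x] assets/                                                
       [x] main.json                                            
       [x] handler.yaml                                         
                                                                
                                                                
                                                                
                                                                
                                                                
                                                                
                                                                
                                                                
                                                                
                                                                
                                                                
                                                                
                                                                
                                                                
                                                                
                                                                


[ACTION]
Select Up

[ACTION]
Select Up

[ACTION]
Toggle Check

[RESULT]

>[x] app/                                                       
   [x] cache.go                                                 
   [x] config/                                                  
     [x] config.json                                            
     [x] templates/                                             
       [x] README.md                                            
       [x] index.toml                                           
     [x] assets/                                                
       [x] main.json                                            
       [x] handler.yaml                                         
                                                                
                                                                
                                                                
                                                                
                                                                
                                                                
                                                                
                                                                
                                                                
                                                                
                                                                
                                                                
                                                                
                                                                
                                                                
                                                                


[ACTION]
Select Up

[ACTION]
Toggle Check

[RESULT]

>[ ] app/                                                       
   [ ] cache.go                                                 
   [ ] config/                                                  
     [ ] config.json                                            
     [ ] templates/                                             
       [ ] README.md                                            
       [ ] index.toml                                           
     [ ] assets/                                                
       [ ] main.json                                            
       [ ] handler.yaml                                         
                                                                
                                                                
                                                                
                                                                
                                                                
                                                                
                                                                
                                                                
                                                                
                                                                
                                                                
                                                                
                                                                
                                                                
                                                                
                                                                


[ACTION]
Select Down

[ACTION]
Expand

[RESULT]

 [ ] app/                                                       
>  [ ] cache.go                                                 
   [ ] config/                                                  
     [ ] config.json                                            
     [ ] templates/                                             
       [ ] README.md                                            
       [ ] index.toml                                           
     [ ] assets/                                                
       [ ] main.json                                            
       [ ] handler.yaml                                         
                                                                
                                                                
                                                                
                                                                
                                                                
                                                                
                                                                
                                                                
                                                                
                                                                
                                                                
                                                                
                                                                
                                                                
                                                                
                                                                


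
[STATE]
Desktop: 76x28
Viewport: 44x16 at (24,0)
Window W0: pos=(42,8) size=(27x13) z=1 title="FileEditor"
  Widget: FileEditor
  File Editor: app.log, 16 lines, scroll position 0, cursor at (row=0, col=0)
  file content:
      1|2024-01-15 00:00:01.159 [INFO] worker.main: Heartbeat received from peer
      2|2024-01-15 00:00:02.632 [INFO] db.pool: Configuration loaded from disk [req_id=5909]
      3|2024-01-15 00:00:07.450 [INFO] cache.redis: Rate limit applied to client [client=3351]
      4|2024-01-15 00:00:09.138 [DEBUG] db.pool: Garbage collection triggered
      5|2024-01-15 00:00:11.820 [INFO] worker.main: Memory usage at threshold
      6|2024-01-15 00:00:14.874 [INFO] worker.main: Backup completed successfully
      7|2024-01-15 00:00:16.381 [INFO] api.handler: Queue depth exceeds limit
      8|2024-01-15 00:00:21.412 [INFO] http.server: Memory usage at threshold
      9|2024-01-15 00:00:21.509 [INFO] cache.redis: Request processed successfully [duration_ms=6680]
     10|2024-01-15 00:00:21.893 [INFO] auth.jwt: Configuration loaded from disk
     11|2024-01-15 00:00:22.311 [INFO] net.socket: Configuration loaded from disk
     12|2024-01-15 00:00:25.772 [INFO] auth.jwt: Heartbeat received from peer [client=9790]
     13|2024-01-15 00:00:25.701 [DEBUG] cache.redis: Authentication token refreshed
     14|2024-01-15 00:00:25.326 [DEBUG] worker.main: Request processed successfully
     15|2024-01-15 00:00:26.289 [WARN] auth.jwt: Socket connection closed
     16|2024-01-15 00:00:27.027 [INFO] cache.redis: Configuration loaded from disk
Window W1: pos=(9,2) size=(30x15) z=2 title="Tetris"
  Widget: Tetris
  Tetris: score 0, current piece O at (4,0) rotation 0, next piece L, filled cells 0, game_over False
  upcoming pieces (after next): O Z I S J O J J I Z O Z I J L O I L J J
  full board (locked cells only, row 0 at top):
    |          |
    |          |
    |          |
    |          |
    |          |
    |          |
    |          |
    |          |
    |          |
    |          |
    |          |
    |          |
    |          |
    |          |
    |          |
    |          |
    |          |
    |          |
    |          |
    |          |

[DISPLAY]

                                            
                                            
━━━━━━━━━━━━━━┓                             
              ┃                             
──────────────┨                             
t:            ┃                             
              ┃                             
              ┃                             
              ┃   ┏━━━━━━━━━━━━━━━━━━━━━━━━━
              ┃   ┃ FileEditor              
              ┃   ┠─────────────────────────
re:           ┃   ┃█024-01-15 00:00:01.159 ▲
              ┃   ┃2024-01-15 00:00:02.632 █
              ┃   ┃2024-01-15 00:00:07.450 ░
              ┃   ┃2024-01-15 00:00:09.138 ░
              ┃   ┃2024-01-15 00:00:11.820 ░


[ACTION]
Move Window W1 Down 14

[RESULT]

                                            
                                            
                                            
                                            
                                            
                                            
                                            
                                            
                  ┏━━━━━━━━━━━━━━━━━━━━━━━━━
                  ┃ FileEditor              
                  ┠─────────────────────────
                  ┃█024-01-15 00:00:01.159 ▲
                  ┃2024-01-15 00:00:02.632 █
━━━━━━━━━━━━━━┓   ┃2024-01-15 00:00:07.450 ░
              ┃   ┃2024-01-15 00:00:09.138 ░
──────────────┨   ┃2024-01-15 00:00:11.820 ░


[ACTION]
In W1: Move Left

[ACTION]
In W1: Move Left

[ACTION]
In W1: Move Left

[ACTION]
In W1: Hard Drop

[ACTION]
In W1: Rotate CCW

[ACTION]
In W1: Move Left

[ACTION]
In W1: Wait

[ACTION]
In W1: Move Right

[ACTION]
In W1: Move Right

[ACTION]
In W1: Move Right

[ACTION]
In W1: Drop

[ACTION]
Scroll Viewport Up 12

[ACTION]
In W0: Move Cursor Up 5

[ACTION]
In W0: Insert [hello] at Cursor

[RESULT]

                                            
                                            
                                            
                                            
                                            
                                            
                                            
                                            
                  ┏━━━━━━━━━━━━━━━━━━━━━━━━━
                  ┃ FileEditor              
                  ┠─────────────────────────
                  ┃hello█024-01-15 00:00:01▲
                  ┃2024-01-15 00:00:02.632 █
━━━━━━━━━━━━━━┓   ┃2024-01-15 00:00:07.450 ░
              ┃   ┃2024-01-15 00:00:09.138 ░
──────────────┨   ┃2024-01-15 00:00:11.820 ░


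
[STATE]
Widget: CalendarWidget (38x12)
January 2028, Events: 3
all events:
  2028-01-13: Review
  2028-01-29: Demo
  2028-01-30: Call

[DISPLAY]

             January 2028             
Mo Tu We Th Fr Sa Su                  
                1  2                  
 3  4  5  6  7  8  9                  
10 11 12 13* 14 15 16                 
17 18 19 20 21 22 23                  
24 25 26 27 28 29* 30*                
31                                    
                                      
                                      
                                      
                                      


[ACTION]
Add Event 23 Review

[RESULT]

             January 2028             
Mo Tu We Th Fr Sa Su                  
                1  2                  
 3  4  5  6  7  8  9                  
10 11 12 13* 14 15 16                 
17 18 19 20 21 22 23*                 
24 25 26 27 28 29* 30*                
31                                    
                                      
                                      
                                      
                                      


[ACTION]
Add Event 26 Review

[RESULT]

             January 2028             
Mo Tu We Th Fr Sa Su                  
                1  2                  
 3  4  5  6  7  8  9                  
10 11 12 13* 14 15 16                 
17 18 19 20 21 22 23*                 
24 25 26* 27 28 29* 30*               
31                                    
                                      
                                      
                                      
                                      


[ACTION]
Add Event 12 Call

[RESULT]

             January 2028             
Mo Tu We Th Fr Sa Su                  
                1  2                  
 3  4  5  6  7  8  9                  
10 11 12* 13* 14 15 16                
17 18 19 20 21 22 23*                 
24 25 26* 27 28 29* 30*               
31                                    
                                      
                                      
                                      
                                      


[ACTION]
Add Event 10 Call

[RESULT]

             January 2028             
Mo Tu We Th Fr Sa Su                  
                1  2                  
 3  4  5  6  7  8  9                  
10* 11 12* 13* 14 15 16               
17 18 19 20 21 22 23*                 
24 25 26* 27 28 29* 30*               
31                                    
                                      
                                      
                                      
                                      


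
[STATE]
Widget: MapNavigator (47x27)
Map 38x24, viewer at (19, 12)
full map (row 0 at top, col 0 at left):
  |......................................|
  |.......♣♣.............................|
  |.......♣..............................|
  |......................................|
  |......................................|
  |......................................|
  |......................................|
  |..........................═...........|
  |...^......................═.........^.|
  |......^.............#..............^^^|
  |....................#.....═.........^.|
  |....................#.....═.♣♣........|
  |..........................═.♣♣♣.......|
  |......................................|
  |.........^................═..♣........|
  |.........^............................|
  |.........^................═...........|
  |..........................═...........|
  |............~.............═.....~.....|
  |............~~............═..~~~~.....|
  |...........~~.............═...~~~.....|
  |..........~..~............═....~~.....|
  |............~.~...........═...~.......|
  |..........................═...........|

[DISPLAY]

                                               
    ......................................     
    .......♣♣.............................     
    .......♣..............................     
    ......................................     
    ......................................     
    ......................................     
    ......................................     
    ..........................═...........     
    ...^......................═.........^.     
    ......^.............#..............^^^     
    ....................#.....═.........^.     
    ....................#.....═.♣♣........     
    ...................@......═.♣♣♣.......     
    ......................................     
    .........^................═..♣........     
    .........^............................     
    .........^................═...........     
    ..........................═...........     
    ............~.............═.....~.....     
    ............~~............═..~~~~.....     
    ...........~~.............═...~~~.....     
    ..........~..~............═....~~.....     
    ............~.~...........═...~.......     
    ..........................═...........     
                                               
                                               


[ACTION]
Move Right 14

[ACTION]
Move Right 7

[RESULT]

                                               
........................                       
........................                       
........................                       
........................                       
........................                       
........................                       
........................                       
............═...........                       
............═.........^.                       
......#..............^^^                       
......#.....═.........^.                       
......#.....═.♣♣........                       
............═.♣♣♣......@                       
........................                       
............═..♣........                       
........................                       
............═...........                       
............═...........                       
............═.....~.....                       
............═..~~~~.....                       
............═...~~~.....                       
............═....~~.....                       
~...........═...~.......                       
............═...........                       
                                               
                                               


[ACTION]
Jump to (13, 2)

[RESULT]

                                               
                                               
                                               
                                               
                                               
                                               
                                               
                                               
                                               
                                               
                                               
          .....................................
          .......♣♣............................
          .......♣.....@.......................
          .....................................
          .....................................
          .....................................
          .....................................
          ..........................═..........
          ...^......................═.........^
          ......^.............#..............^^
          ....................#.....═.........^
          ....................#.....═.♣♣.......
          ..........................═.♣♣♣......
          .....................................
          .........^................═..♣.......
          .........^...........................


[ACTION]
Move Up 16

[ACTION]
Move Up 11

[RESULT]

                                               
                                               
                                               
                                               
                                               
                                               
                                               
                                               
                                               
                                               
                                               
                                               
                                               
          .............@.......................
          .......♣♣............................
          .......♣.............................
          .....................................
          .....................................
          .....................................
          .....................................
          ..........................═..........
          ...^......................═.........^
          ......^.............#..............^^
          ....................#.....═.........^
          ....................#.....═.♣♣.......
          ..........................═.♣♣♣......
          .....................................


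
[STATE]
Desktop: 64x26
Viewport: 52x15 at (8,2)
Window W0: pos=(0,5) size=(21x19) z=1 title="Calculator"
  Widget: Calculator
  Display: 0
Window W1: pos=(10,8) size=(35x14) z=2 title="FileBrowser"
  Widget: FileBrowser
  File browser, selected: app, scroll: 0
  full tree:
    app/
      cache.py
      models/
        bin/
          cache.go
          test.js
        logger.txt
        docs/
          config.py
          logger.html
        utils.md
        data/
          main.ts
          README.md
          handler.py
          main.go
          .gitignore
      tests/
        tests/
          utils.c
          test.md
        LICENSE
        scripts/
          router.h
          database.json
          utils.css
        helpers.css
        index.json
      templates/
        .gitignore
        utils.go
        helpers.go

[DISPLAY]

                                                    
                                                    
                                                    
━━━━━━━━━━━━┓                                       
ator        ┃                                       
────────────┨                                       
  ┏━━━━━━━━━━━━━━━━━━━━━━━━━━━━━━━━━┓               
─┬┃ FileBrowser                     ┃               
 │┠─────────────────────────────────┨               
─┼┃> [-] app/                       ┃               
 │┃    cache.py                     ┃               
─┼┃    [+] models/                  ┃               
 │┃    [+] tests/                   ┃               
─┼┃    [+] templates/               ┃               
 │┃                                 ┃               


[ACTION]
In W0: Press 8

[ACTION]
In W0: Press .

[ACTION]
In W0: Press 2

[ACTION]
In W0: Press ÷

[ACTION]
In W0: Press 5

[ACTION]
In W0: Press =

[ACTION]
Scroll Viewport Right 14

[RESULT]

                                                    
                                                    
                                                    
━━━━━━━━┓                                           
        ┃                                           
────────┨                                           
━━━━━━━━━━━━━━━━━━━━━━━━━━━━━━━━┓                   
FileBrowser                     ┃                   
────────────────────────────────┨                   
 [-] app/                       ┃                   
   cache.py                     ┃                   
   [+] models/                  ┃                   
   [+] tests/                   ┃                   
   [+] templates/               ┃                   
                                ┃                   


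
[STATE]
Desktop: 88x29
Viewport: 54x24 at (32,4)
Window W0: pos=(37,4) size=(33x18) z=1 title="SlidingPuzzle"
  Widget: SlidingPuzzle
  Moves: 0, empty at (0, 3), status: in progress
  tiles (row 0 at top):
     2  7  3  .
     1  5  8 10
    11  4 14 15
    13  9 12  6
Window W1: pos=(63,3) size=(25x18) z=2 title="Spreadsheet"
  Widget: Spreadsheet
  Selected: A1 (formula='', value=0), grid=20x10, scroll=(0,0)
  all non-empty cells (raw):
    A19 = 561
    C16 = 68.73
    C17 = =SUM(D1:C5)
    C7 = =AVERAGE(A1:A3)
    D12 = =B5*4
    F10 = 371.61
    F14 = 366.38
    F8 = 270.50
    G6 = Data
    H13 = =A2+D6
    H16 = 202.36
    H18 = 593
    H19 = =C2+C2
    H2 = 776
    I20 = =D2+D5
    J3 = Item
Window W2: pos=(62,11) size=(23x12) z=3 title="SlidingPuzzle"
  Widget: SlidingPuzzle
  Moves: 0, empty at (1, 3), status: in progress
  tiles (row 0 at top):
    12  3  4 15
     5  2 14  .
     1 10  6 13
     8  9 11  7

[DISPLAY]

     ┏━━━━━━━━━━━━━━━━━━━━━━━━━┃ Spreadsheet          
     ┃ SlidingPuzzle           ┠──────────────────────
     ┠─────────────────────────┃A1:                   
     ┃┌────┬────┬────┬────┐    ┃       A       B      
     ┃│  2 │  7 │  3 │    │    ┃----------------------
     ┃├────┼────┼────┼────┤    ┃  1      [0]       0  
     ┃│  1 │  5 │  8 │ 10 │    ┃  2        0       0  
     ┃├────┼────┼────┼────┤   ┏━━━━━━━━━━━━━━━━━━━━━┓ 
     ┃│ 11 │  4 │ 14 │ 15 │   ┃ SlidingPuzzle       ┃ 
     ┃├────┼────┼────┼────┤   ┠─────────────────────┨ 
     ┃│ 13 │  9 │ 12 │  6 │   ┃┌────┬────┬────┬────┐┃ 
     ┃└────┴────┴────┴────┘   ┃│ 12 │  3 │  4 │ 15 │┃ 
     ┃Moves: 0                ┃├────┼────┼────┼────┤┃ 
     ┃                        ┃│  5 │  2 │ 14 │    │┃ 
     ┃                        ┃├────┼────┼────┼────┤┃ 
     ┃                        ┃│  1 │ 10 │  6 │ 13 │┃ 
     ┃                        ┃├────┼────┼────┼────┤┃━
     ┗━━━━━━━━━━━━━━━━━━━━━━━━┃│  8 │  9 │ 11 │  7 │┃ 
                              ┗━━━━━━━━━━━━━━━━━━━━━┛ 
                                                      
                                                      
                                                      
                                                      
                                                      


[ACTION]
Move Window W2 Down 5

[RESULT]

     ┏━━━━━━━━━━━━━━━━━━━━━━━━━┃ Spreadsheet          
     ┃ SlidingPuzzle           ┠──────────────────────
     ┠─────────────────────────┃A1:                   
     ┃┌────┬────┬────┬────┐    ┃       A       B      
     ┃│  2 │  7 │  3 │    │    ┃----------------------
     ┃├────┼────┼────┼────┤    ┃  1      [0]       0  
     ┃│  1 │  5 │  8 │ 10 │    ┃  2        0       0  
     ┃├────┼────┼────┼────┤    ┃  3        0       0  
     ┃│ 11 │  4 │ 14 │ 15 │    ┃  4        0       0  
     ┃├────┼────┼────┼────┤    ┃  5        0       0  
     ┃│ 13 │  9 │ 12 │  6 │    ┃  6        0       0  
     ┃└────┴────┴────┴────┘    ┃  7        0       0  
     ┃Moves: 0                ┏━━━━━━━━━━━━━━━━━━━━━┓ 
     ┃                        ┃ SlidingPuzzle       ┃ 
     ┃                        ┠─────────────────────┨ 
     ┃                        ┃┌────┬────┬────┬────┐┃ 
     ┃                        ┃│ 12 │  3 │  4 │ 15 │┃━
     ┗━━━━━━━━━━━━━━━━━━━━━━━━┃├────┼────┼────┼────┤┃ 
                              ┃│  5 │  2 │ 14 │    │┃ 
                              ┃├────┼────┼────┼────┤┃ 
                              ┃│  1 │ 10 │  6 │ 13 │┃ 
                              ┃├────┼────┼────┼────┤┃ 
                              ┃│  8 │  9 │ 11 │  7 │┃ 
                              ┗━━━━━━━━━━━━━━━━━━━━━┛ 


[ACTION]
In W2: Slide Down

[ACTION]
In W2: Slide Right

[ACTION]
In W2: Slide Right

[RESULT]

     ┏━━━━━━━━━━━━━━━━━━━━━━━━━┃ Spreadsheet          
     ┃ SlidingPuzzle           ┠──────────────────────
     ┠─────────────────────────┃A1:                   
     ┃┌────┬────┬────┬────┐    ┃       A       B      
     ┃│  2 │  7 │  3 │    │    ┃----------------------
     ┃├────┼────┼────┼────┤    ┃  1      [0]       0  
     ┃│  1 │  5 │  8 │ 10 │    ┃  2        0       0  
     ┃├────┼────┼────┼────┤    ┃  3        0       0  
     ┃│ 11 │  4 │ 14 │ 15 │    ┃  4        0       0  
     ┃├────┼────┼────┼────┤    ┃  5        0       0  
     ┃│ 13 │  9 │ 12 │  6 │    ┃  6        0       0  
     ┃└────┴────┴────┴────┘    ┃  7        0       0  
     ┃Moves: 0                ┏━━━━━━━━━━━━━━━━━━━━━┓ 
     ┃                        ┃ SlidingPuzzle       ┃ 
     ┃                        ┠─────────────────────┨ 
     ┃                        ┃┌────┬────┬────┬────┐┃ 
     ┃                        ┃│ 12 │    │  3 │  4 │┃━
     ┗━━━━━━━━━━━━━━━━━━━━━━━━┃├────┼────┼────┼────┤┃ 
                              ┃│  5 │  2 │ 14 │ 15 │┃ 
                              ┃├────┼────┼────┼────┤┃ 
                              ┃│  1 │ 10 │  6 │ 13 │┃ 
                              ┃├────┼────┼────┼────┤┃ 
                              ┃│  8 │  9 │ 11 │  7 │┃ 
                              ┗━━━━━━━━━━━━━━━━━━━━━┛ 
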